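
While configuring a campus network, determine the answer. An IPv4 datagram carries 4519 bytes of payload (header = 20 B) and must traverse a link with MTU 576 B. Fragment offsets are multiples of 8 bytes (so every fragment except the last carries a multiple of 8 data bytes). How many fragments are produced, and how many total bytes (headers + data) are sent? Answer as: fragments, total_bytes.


Max data per non-final fragment = floor((MTU - header)/8)*8 = floor((576 - 20)/8)*8 = floor(556/8)*8 = 552 B
Final fragment needs no 8-byte alignment: it can carry up to MTU - header = 556 B
Non-final fragments needed = ceil((payload - 556) / 552) = ceil(3963/552) = ceil(7.1793) = 8
Number of fragments = 8 + 1 = 9
Fragment sizes (data): 8 * 552 B + 103 B (last, 103 <= 556 OK)
Total bytes sent = payload + n_frags * header = 4519 + 9*20 = 4519 + 180 = 4699 B

9, 4699


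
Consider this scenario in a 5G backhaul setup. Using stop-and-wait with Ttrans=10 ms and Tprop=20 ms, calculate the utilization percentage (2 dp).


Given: Ttrans = 10 ms, Tprop = 20 ms
RTT = 2 * Tprop = 2 * 20 = 40 ms
U = Ttrans / (Ttrans + RTT)
U = 10 / (10 + 40)
U = 10 / 50 = 0.2
U% = 20.00%

20.00


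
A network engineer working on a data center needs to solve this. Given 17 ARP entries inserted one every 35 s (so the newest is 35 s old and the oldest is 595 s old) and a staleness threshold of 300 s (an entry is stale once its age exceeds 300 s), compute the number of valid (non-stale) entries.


Ages are k * 595/17 s for k = 1..17 (spacing = 35.0000 s).
Entry k is valid iff k * 595/17 <= 300 iff k <= 17 * 300 / 595 = 8.5714
n_valid = floor(8.5714) = 8
(n_stale = 17 - 8 = 9)

8


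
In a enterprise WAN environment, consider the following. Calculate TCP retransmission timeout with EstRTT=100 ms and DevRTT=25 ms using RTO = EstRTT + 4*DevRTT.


Given: EstRTT = 100 ms, DevRTT = 25 ms
Timeout = EstRTT + 4 * DevRTT
4 * DevRTT = 4 * 25 = 100
Timeout = 100 + 100 = 200 ms

200


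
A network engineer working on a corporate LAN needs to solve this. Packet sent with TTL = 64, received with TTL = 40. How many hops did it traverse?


Given: initial TTL = 64, received TTL = 40
Hops = initial TTL - received TTL
Hops = 64 - 40 = 24

24


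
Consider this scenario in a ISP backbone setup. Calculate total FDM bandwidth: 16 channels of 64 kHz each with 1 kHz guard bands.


Given: 16 channels, 64 kHz each, guard = 1 kHz
Channel bandwidth = 16 * 64 = 1024 kHz
Guard bands = 15 gaps * 1 kHz = 15 kHz
Total = 1024 + 15 = 1039 kHz

1039


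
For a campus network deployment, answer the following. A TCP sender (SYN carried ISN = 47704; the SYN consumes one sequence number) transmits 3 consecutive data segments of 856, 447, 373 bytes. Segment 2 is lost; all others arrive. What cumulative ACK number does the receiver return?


SYN uses sequence number 47704; first data byte = ISN + 1 = 47705.
Segment 1: SEQ = 47705, len = 856 B, covers [47705, 48560]
Segment 2: SEQ = 48561, len = 447 B, covers [48561, 49007] [LOST]
Segment 3: SEQ = 49008, len = 373 B, covers [49008, 49380]
In-order data received: bytes [47705, 48560] (segments 1..1).
Segment 2 missing -> gap begins at byte 48561; later segments buffered out of order.
Cumulative ACK = next expected in-order byte = 47705 + 856 = 48561

48561


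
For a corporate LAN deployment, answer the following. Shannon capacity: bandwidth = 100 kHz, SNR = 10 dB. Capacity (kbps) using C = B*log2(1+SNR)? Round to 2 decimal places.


Given: B = 100 kHz, SNR = 10 dB
SNR linear = 10^(10/10) = 10
1 + SNR = 11
log2(11) = 3.4594316186
C = 100 * 1000 * 3.4594316186 = 345943.1619 bps
C = 345.943162 kbps -> 345.94 kbps (2 dp)

345.94


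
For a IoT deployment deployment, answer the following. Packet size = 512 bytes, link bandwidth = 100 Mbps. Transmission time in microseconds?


Given: packet = 512 bytes, bandwidth = 100 Mbps
Packet in bits = 512 * 8 = 4096 bits
Bandwidth = 100 * 10^6 = 100000000 bps
Time = 4096 / 100000000 seconds
Time in us = 4096 * 10^6 / 100000000 = 40.96

40.96


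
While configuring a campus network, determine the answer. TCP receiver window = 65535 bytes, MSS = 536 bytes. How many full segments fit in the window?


Given: RWND = 65535 bytes, MSS = 536 bytes
Full segments = floor(RWND / MSS)
Full segments = floor(65535 / 536)
Full segments = floor(122.2668) = 122

122


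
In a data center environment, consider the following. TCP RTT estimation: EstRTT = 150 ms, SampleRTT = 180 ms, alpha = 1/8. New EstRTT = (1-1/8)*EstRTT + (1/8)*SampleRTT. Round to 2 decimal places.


Given: EstRTT = 150 ms, SampleRTT = 180 ms, alpha = 1/8
New EstRTT = (1 - alpha) * EstRTT + alpha * SampleRTT
(7/8) * 150 = 131.25
(1/8) * 180 = 22.5
New EstRTT = 131.25 + 22.5 = 153.75 ms -> 153.75 ms (2 dp)

153.75


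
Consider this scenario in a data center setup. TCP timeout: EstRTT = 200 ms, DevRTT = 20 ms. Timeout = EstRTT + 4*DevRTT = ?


Given: EstRTT = 200 ms, DevRTT = 20 ms
Timeout = EstRTT + 4 * DevRTT
4 * DevRTT = 4 * 20 = 80
Timeout = 200 + 80 = 280 ms

280


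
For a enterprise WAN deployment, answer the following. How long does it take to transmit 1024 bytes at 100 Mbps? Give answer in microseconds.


Given: packet = 1024 bytes, bandwidth = 100 Mbps
Packet in bits = 1024 * 8 = 8192 bits
Bandwidth = 100 * 10^6 = 100000000 bps
Time = 8192 / 100000000 seconds
Time in us = 8192 * 10^6 / 100000000 = 81.92

81.92


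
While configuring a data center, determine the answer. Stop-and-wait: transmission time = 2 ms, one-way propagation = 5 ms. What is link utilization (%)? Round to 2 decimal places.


Given: Ttrans = 2 ms, Tprop = 5 ms
RTT = 2 * Tprop = 2 * 5 = 10 ms
U = Ttrans / (Ttrans + RTT)
U = 2 / (2 + 10)
U = 2 / 12 = 0.166667
U% = 16.67%

16.67


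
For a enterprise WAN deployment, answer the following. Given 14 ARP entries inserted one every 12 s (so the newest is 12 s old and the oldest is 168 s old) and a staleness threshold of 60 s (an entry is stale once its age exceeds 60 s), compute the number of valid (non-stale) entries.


Ages are k * 168/14 s for k = 1..14 (spacing = 12.0000 s).
Entry k is valid iff k * 168/14 <= 60 iff k <= 14 * 60 / 168 = 5.0000
n_valid = floor(5.0000) = 5
(n_stale = 14 - 5 = 9)

5


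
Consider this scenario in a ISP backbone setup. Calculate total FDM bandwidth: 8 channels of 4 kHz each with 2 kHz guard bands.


Given: 8 channels, 4 kHz each, guard = 2 kHz
Channel bandwidth = 8 * 4 = 32 kHz
Guard bands = 7 gaps * 2 kHz = 14 kHz
Total = 32 + 14 = 46 kHz

46


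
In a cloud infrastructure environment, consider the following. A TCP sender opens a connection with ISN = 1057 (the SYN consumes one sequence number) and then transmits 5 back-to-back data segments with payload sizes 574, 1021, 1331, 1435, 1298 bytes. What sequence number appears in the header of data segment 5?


The SYN occupies sequence number ISN = 1057, so the first data byte is ISN + 1 = 1058.
SEQ of data segment i = (ISN + 1) + sum of payload sizes of segments 1..i-1.
Segment 1: SEQ = 1058, payload = 574 bytes
Segment 2: SEQ = 1632, payload = 1021 bytes
Segment 3: SEQ = 2653, payload = 1331 bytes
Segment 4: SEQ = 3984, payload = 1435 bytes
Segment 5: SEQ = 5419, payload = 1298 bytes
SEQ of segment 5 = 1058 + 574 + 1021 + 1331 + 1435 = 5419

5419


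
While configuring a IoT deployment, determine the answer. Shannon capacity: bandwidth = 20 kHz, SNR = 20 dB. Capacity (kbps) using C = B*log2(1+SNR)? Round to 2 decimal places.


Given: B = 20 kHz, SNR = 20 dB
SNR linear = 10^(20/10) = 100
1 + SNR = 101
log2(101) = 6.6582114828
C = 20 * 1000 * 6.6582114828 = 133164.2297 bps
C = 133.164230 kbps -> 133.16 kbps (2 dp)

133.16


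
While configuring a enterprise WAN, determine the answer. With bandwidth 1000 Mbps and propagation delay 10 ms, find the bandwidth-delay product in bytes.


Given: bandwidth = 1000 Mbps, delay = 10 ms
BDP in bits = 1000 * 10^6 * 10 / 1000
BDP in bits = 10000000
BDP in bytes = 10000000 / 8 = 1250000

1250000


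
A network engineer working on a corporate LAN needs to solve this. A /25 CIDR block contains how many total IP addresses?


Given: CIDR prefix /25
Host bits = 32 - 25 = 7
Total addresses = 2^7 = 128

128


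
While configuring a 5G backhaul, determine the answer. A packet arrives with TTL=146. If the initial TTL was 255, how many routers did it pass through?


Given: initial TTL = 255, received TTL = 146
Hops = initial TTL - received TTL
Hops = 255 - 146 = 109

109


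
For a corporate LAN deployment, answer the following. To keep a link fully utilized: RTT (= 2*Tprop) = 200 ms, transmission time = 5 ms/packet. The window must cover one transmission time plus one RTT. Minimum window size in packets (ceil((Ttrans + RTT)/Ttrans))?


Given: Ttrans = 5 ms, RTT = 200 ms (= 2 * Tprop, Tprop = 100 ms)
Time until first ACK returns = Ttrans + RTT = 5 + 200 = 205 ms
Need W * Ttrans >= Ttrans + RTT  ->  W >= (Ttrans + RTT) / Ttrans
(Ttrans + RTT) / Ttrans = 205 / 5 = 41
W_min = ceil(41) = 41

41


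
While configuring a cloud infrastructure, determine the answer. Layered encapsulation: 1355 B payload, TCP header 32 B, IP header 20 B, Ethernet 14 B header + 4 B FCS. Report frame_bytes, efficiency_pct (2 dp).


TCP segment = 1355 + 32 = 1387 B
IP packet = 1387 + 20 = 1407 B
Ethernet frame = 1407 + 14 + 4 = 1425 B
Efficiency = app / frame = 1355 / 1425 = 0.950877 = 95.0877% -> 95.09% (2 dp)

1425, 95.09


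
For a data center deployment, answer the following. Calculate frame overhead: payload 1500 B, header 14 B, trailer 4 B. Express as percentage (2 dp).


Given: payload = 1500 B, header = 14 B, trailer = 4 B
Overhead bytes = header + trailer = 14 + 4 = 18
Total frame = payload + overhead = 1500 + 18 = 1518
Overhead % = 18 / 1518 * 100 = 1.1858% -> 1.19% (2 dp)

1.19


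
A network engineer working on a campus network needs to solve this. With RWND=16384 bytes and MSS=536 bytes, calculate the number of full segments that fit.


Given: RWND = 16384 bytes, MSS = 536 bytes
Full segments = floor(RWND / MSS)
Full segments = floor(16384 / 536)
Full segments = floor(30.5672) = 30

30


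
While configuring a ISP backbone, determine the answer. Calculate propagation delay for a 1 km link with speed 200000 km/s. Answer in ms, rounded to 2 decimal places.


Given: distance = 1 km, speed = 200000 km/s
Delay = distance / speed = 1 / 200000 seconds
Delay in ms = 1 * 1000 / 200000
Delay = 0.0050 ms
Rounded to 2 dp = 0.01 ms

0.01


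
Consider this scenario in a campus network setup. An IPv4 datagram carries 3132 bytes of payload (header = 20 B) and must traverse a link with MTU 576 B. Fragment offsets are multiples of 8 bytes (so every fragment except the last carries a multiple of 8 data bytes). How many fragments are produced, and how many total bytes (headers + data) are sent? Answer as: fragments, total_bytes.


Max data per non-final fragment = floor((MTU - header)/8)*8 = floor((576 - 20)/8)*8 = floor(556/8)*8 = 552 B
Final fragment needs no 8-byte alignment: it can carry up to MTU - header = 556 B
Non-final fragments needed = ceil((payload - 556) / 552) = ceil(2576/552) = ceil(4.6667) = 5
Number of fragments = 5 + 1 = 6
Fragment sizes (data): 5 * 552 B + 372 B (last, 372 <= 556 OK)
Total bytes sent = payload + n_frags * header = 3132 + 6*20 = 3132 + 120 = 3252 B

6, 3252


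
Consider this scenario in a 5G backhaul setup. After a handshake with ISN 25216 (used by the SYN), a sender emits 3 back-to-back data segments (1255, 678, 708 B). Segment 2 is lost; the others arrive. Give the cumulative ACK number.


SYN uses sequence number 25216; first data byte = ISN + 1 = 25217.
Segment 1: SEQ = 25217, len = 1255 B, covers [25217, 26471]
Segment 2: SEQ = 26472, len = 678 B, covers [26472, 27149] [LOST]
Segment 3: SEQ = 27150, len = 708 B, covers [27150, 27857]
In-order data received: bytes [25217, 26471] (segments 1..1).
Segment 2 missing -> gap begins at byte 26472; later segments buffered out of order.
Cumulative ACK = next expected in-order byte = 25217 + 1255 = 26472

26472


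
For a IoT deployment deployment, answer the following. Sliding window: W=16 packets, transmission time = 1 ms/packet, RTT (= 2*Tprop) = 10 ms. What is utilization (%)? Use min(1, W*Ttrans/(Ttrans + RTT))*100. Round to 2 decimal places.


Given: W = 16, Ttrans = 1 ms, RTT = 10 ms (= 2 * Tprop, Tprop = 5 ms)
Cycle time = Ttrans + RTT = 1 + 10 = 11 ms (first packet sent until its ACK returns)
W * Ttrans = 16 * 1 = 16 ms of sending per cycle
W * Ttrans / (Ttrans + RTT) = 16 / 11 = 1.454545
U = min(1, 1.454545) = 1.000000
U% = 100.00%

100.00


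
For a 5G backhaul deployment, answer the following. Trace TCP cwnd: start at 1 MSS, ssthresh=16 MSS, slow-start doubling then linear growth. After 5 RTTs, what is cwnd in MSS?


RTT 0: cwnd = 1 MSS (initial)
RTT 1: cwnd = 2 MSS (slow start, doubled)
RTT 2: cwnd = 4 MSS (slow start, doubled)
RTT 3: cwnd = 8 MSS (slow start, doubled)
RTT 4: cwnd = 16 MSS (slow start, doubled)
RTT 5: cwnd = 17 MSS (congestion avoidance, +1)

17


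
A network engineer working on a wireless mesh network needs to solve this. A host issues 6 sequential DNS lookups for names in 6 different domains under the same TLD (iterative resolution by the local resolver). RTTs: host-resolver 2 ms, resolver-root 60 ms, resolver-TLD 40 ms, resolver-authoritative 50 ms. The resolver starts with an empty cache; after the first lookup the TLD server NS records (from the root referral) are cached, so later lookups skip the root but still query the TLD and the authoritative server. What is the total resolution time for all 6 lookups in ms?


Lookup 1 (cold cache): local + root + TLD + auth = 2 + 60 + 40 + 50 = 152 ms
Lookups 2..6 (TLD NS cached -> skip root; new domain -> still ask TLD and auth): local + TLD + auth = 2 + 40 + 50 = 92 ms each
Remaining 5 lookups: 5 * 92 = 460 ms
Total = 152 + 460 = 612 ms

612


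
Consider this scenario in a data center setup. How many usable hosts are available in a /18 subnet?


Given: subnet mask /18
Host bits = 32 - 18 = 14
Total addresses = 2^14 = 16384
Usable hosts = 16384 - 2 (network + broadcast) = 16382

16382


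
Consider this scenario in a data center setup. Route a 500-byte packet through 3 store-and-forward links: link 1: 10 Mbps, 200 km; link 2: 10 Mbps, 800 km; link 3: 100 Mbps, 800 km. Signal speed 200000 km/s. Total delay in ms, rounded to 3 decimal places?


Packet = 500 bytes = 4000 bits. Store-and-forward: sum (t_trans + t_prop) per link.
Link 1: t_trans = 4000/(10*10^6) s = 0.4000 ms; t_prop = 200/200000 s = 1.0000 ms; subtotal = 1.4000 ms
Link 2: t_trans = 4000/(10*10^6) s = 0.4000 ms; t_prop = 800/200000 s = 4.0000 ms; subtotal = 4.4000 ms
Link 3: t_trans = 4000/(100*10^6) s = 0.0400 ms; t_prop = 800/200000 s = 4.0000 ms; subtotal = 4.0400 ms
End-to-end = 1.4000 + 4.4000 + 4.0400 = 9.8400 ms -> 9.840 ms (3 dp)

9.840


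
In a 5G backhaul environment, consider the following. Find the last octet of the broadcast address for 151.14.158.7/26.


Given: IP = 151.14.158.7, prefix = /26
Host bits = 32 - 26 = 6
Network last octet = 7 AND mask = 0
Host part size = 2^6 - 1 = 63
Broadcast last octet = 0 OR 63 = 63

63


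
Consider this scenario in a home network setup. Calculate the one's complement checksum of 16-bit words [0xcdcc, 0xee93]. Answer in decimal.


Given words: [0xcdcc, 0xee93]
Step 1: Sum all words
Raw sum = 52684 + 61075 = 113759
Step 2: Fold carry: (48223 + 1) = 48224
One's complement = ~48224 & 0xFFFF = 17311

17311


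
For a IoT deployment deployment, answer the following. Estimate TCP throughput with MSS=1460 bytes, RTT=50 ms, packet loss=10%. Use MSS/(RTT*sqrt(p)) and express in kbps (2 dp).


Given: MSS = 1460 bytes, RTT = 50 ms, loss = 10%
RTT in seconds = 50 / 1000 = 0.05
Loss rate = 10% = 0.1
sqrt(loss) = sqrt(0.1) = 0.316227766017
Throughput (bytes/s) = 1460 / (0.05 * 0.316227766017) = 92338.5077
Throughput (kbps) = 92338.5077 * 8 / 1000 = 738.708061 -> 738.71 kbps (2 dp)

738.71


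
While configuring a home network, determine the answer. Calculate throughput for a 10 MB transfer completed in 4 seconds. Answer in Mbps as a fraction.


Given: file = 10 MB, time = 4 s
File in Mb = 10 * 8 = 80 Mb
Throughput = 80 / 4 Mbps
Throughput = 20 Mbps

20


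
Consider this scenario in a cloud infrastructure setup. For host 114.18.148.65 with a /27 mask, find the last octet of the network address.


Given: IP = 114.18.148.65, prefix = /27
Subnet mask = 255.255.255.224
Last octet of IP: 65
Last octet of mask: 224
Network last octet = 65 AND 224 = 64

64


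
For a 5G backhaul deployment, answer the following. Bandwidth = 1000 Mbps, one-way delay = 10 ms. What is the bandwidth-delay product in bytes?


Given: bandwidth = 1000 Mbps, delay = 10 ms
BDP in bits = 1000 * 10^6 * 10 / 1000
BDP in bits = 10000000
BDP in bytes = 10000000 / 8 = 1250000

1250000


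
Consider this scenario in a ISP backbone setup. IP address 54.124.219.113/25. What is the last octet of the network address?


Given: IP = 54.124.219.113, prefix = /25
Subnet mask = 255.255.255.128
Last octet of IP: 113
Last octet of mask: 128
Network last octet = 113 AND 128 = 0

0


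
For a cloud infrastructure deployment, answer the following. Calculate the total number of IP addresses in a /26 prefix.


Given: CIDR prefix /26
Host bits = 32 - 26 = 6
Total addresses = 2^6 = 64

64


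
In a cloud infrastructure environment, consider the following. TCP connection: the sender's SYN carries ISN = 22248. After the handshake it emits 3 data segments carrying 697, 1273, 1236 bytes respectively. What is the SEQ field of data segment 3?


The SYN occupies sequence number ISN = 22248, so the first data byte is ISN + 1 = 22249.
SEQ of data segment i = (ISN + 1) + sum of payload sizes of segments 1..i-1.
Segment 1: SEQ = 22249, payload = 697 bytes
Segment 2: SEQ = 22946, payload = 1273 bytes
Segment 3: SEQ = 24219, payload = 1236 bytes
SEQ of segment 3 = 22249 + 697 + 1273 = 24219

24219


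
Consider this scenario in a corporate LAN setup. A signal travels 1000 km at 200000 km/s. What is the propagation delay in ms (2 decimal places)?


Given: distance = 1000 km, speed = 200000 km/s
Delay = distance / speed = 1000 / 200000 seconds
Delay in ms = 1000 * 1000 / 200000
Delay = 5.0000 ms
Rounded to 2 dp = 5.00 ms

5.00


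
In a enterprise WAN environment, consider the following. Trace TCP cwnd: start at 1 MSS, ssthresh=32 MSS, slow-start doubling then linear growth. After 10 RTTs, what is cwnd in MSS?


RTT 0: cwnd = 1 MSS (initial)
RTT 1: cwnd = 2 MSS (slow start, doubled)
RTT 2: cwnd = 4 MSS (slow start, doubled)
RTT 3: cwnd = 8 MSS (slow start, doubled)
RTT 4: cwnd = 16 MSS (slow start, doubled)
RTT 5: cwnd = 32 MSS (slow start, doubled)
RTT 6: cwnd = 33 MSS (congestion avoidance, +1)
RTT 7: cwnd = 34 MSS (congestion avoidance, +1)
RTT 8: cwnd = 35 MSS (congestion avoidance, +1)
RTT 9: cwnd = 36 MSS (congestion avoidance, +1)
RTT 10: cwnd = 37 MSS (congestion avoidance, +1)

37


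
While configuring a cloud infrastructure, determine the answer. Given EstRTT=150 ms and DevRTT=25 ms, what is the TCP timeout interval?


Given: EstRTT = 150 ms, DevRTT = 25 ms
Timeout = EstRTT + 4 * DevRTT
4 * DevRTT = 4 * 25 = 100
Timeout = 150 + 100 = 250 ms

250


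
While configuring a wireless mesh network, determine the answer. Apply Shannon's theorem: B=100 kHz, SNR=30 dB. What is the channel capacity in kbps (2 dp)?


Given: B = 100 kHz, SNR = 30 dB
SNR linear = 10^(30/10) = 1000
1 + SNR = 1001
log2(1001) = 9.9672262588
C = 100 * 1000 * 9.9672262588 = 996722.6259 bps
C = 996.722626 kbps -> 996.72 kbps (2 dp)

996.72


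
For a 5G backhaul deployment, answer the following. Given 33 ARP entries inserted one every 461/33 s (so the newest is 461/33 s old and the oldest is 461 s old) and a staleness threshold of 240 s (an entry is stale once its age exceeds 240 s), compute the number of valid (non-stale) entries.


Ages are k * 461/33 s for k = 1..33 (spacing = 13.9697 s).
Entry k is valid iff k * 461/33 <= 240 iff k <= 33 * 240 / 461 = 17.1800
n_valid = floor(17.1800) = 17
(n_stale = 33 - 17 = 16)

17


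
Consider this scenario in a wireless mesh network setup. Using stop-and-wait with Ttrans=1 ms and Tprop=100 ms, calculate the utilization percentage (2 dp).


Given: Ttrans = 1 ms, Tprop = 100 ms
RTT = 2 * Tprop = 2 * 100 = 200 ms
U = Ttrans / (Ttrans + RTT)
U = 1 / (1 + 200)
U = 1 / 201 = 0.004975
U% = 0.50%

0.50


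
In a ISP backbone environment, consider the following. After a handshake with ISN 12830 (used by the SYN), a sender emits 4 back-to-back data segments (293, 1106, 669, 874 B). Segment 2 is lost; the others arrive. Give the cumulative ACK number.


SYN uses sequence number 12830; first data byte = ISN + 1 = 12831.
Segment 1: SEQ = 12831, len = 293 B, covers [12831, 13123]
Segment 2: SEQ = 13124, len = 1106 B, covers [13124, 14229] [LOST]
Segment 3: SEQ = 14230, len = 669 B, covers [14230, 14898]
Segment 4: SEQ = 14899, len = 874 B, covers [14899, 15772]
In-order data received: bytes [12831, 13123] (segments 1..1).
Segment 2 missing -> gap begins at byte 13124; later segments buffered out of order.
Cumulative ACK = next expected in-order byte = 12831 + 293 = 13124

13124


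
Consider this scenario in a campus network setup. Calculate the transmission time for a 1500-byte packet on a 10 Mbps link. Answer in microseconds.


Given: packet = 1500 bytes, bandwidth = 10 Mbps
Packet in bits = 1500 * 8 = 12000 bits
Bandwidth = 10 * 10^6 = 10000000 bps
Time = 12000 / 10000000 seconds
Time in us = 12000 * 10^6 / 10000000 = 1200

1200


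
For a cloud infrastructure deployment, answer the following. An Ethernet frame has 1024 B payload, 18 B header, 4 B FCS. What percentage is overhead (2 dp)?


Given: payload = 1024 B, header = 18 B, trailer = 4 B
Overhead bytes = header + trailer = 18 + 4 = 22
Total frame = payload + overhead = 1024 + 22 = 1046
Overhead % = 22 / 1046 * 100 = 2.1033% -> 2.10% (2 dp)

2.10


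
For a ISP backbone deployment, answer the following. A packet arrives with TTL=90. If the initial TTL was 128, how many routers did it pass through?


Given: initial TTL = 128, received TTL = 90
Hops = initial TTL - received TTL
Hops = 128 - 90 = 38

38


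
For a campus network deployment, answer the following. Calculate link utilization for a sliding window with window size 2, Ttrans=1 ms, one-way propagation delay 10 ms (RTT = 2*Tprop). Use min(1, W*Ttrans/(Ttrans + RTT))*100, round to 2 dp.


Given: W = 2, Ttrans = 1 ms, RTT = 20 ms (= 2 * Tprop, Tprop = 10 ms)
Cycle time = Ttrans + RTT = 1 + 20 = 21 ms (first packet sent until its ACK returns)
W * Ttrans = 2 * 1 = 2 ms of sending per cycle
W * Ttrans / (Ttrans + RTT) = 2 / 21 = 0.095238
U = min(1, 0.095238) = 0.095238
U% = 9.52%

9.52


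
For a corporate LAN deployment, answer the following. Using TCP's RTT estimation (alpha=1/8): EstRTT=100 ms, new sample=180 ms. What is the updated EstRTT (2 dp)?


Given: EstRTT = 100 ms, SampleRTT = 180 ms, alpha = 1/8
New EstRTT = (1 - alpha) * EstRTT + alpha * SampleRTT
(7/8) * 100 = 87.5
(1/8) * 180 = 22.5
New EstRTT = 87.5 + 22.5 = 110 ms -> 110.00 ms (2 dp)

110.00


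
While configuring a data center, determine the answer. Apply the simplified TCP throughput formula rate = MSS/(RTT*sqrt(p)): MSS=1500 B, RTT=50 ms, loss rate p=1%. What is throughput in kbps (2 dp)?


Given: MSS = 1500 bytes, RTT = 50 ms, loss = 1%
RTT in seconds = 50 / 1000 = 0.05
Loss rate = 1% = 0.01
sqrt(loss) = sqrt(0.01) = 0.1
Throughput (bytes/s) = 1500 / (0.05 * 0.1) = 300000.0000
Throughput (kbps) = 300000.0000 * 8 / 1000 = 2400.000000 -> 2400.00 kbps (2 dp)

2400.00


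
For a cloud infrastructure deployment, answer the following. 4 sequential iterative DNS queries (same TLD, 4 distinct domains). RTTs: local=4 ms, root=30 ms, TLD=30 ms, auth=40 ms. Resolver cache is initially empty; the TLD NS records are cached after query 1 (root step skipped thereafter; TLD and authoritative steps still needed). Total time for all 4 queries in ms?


Lookup 1 (cold cache): local + root + TLD + auth = 4 + 30 + 30 + 40 = 104 ms
Lookups 2..4 (TLD NS cached -> skip root; new domain -> still ask TLD and auth): local + TLD + auth = 4 + 30 + 40 = 74 ms each
Remaining 3 lookups: 3 * 74 = 222 ms
Total = 104 + 222 = 326 ms

326


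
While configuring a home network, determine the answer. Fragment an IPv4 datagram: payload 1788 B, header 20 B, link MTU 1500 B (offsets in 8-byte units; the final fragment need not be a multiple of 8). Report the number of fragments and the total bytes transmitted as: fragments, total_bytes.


Max data per non-final fragment = floor((MTU - header)/8)*8 = floor((1500 - 20)/8)*8 = floor(1480/8)*8 = 1480 B
Final fragment needs no 8-byte alignment: it can carry up to MTU - header = 1480 B
Non-final fragments needed = ceil((payload - 1480) / 1480) = ceil(308/1480) = ceil(0.2081) = 1
Number of fragments = 1 + 1 = 2
Fragment sizes (data): 1 * 1480 B + 308 B (last, 308 <= 1480 OK)
Total bytes sent = payload + n_frags * header = 1788 + 2*20 = 1788 + 40 = 1828 B

2, 1828


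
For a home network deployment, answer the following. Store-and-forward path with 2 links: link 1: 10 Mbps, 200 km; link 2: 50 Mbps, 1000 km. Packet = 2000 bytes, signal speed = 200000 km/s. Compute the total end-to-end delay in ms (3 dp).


Packet = 2000 bytes = 16000 bits. Store-and-forward: sum (t_trans + t_prop) per link.
Link 1: t_trans = 16000/(10*10^6) s = 1.6000 ms; t_prop = 200/200000 s = 1.0000 ms; subtotal = 2.6000 ms
Link 2: t_trans = 16000/(50*10^6) s = 0.3200 ms; t_prop = 1000/200000 s = 5.0000 ms; subtotal = 5.3200 ms
End-to-end = 2.6000 + 5.3200 = 7.9200 ms -> 7.920 ms (3 dp)

7.920


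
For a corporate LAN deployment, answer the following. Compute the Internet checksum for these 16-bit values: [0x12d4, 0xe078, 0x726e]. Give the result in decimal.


Given words: [0x12d4, 0xe078, 0x726e]
Step 1: Sum all words
Raw sum = 4820 + 57464 + 29294 = 91578
Step 2: Fold carry: (26042 + 1) = 26043
One's complement = ~26043 & 0xFFFF = 39492

39492


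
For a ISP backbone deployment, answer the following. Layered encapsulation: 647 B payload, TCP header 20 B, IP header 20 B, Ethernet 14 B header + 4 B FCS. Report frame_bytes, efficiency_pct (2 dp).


TCP segment = 647 + 20 = 667 B
IP packet = 667 + 20 = 687 B
Ethernet frame = 687 + 14 + 4 = 705 B
Efficiency = app / frame = 647 / 705 = 0.917730 = 91.7730% -> 91.77% (2 dp)

705, 91.77


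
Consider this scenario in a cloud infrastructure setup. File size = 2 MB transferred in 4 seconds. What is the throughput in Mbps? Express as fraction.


Given: file = 2 MB, time = 4 s
File in Mb = 2 * 8 = 16 Mb
Throughput = 16 / 4 Mbps
Throughput = 4 Mbps

4


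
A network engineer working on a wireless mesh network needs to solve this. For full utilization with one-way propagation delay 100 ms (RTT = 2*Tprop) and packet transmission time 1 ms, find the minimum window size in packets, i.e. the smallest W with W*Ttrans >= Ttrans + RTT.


Given: Ttrans = 1 ms, RTT = 200 ms (= 2 * Tprop, Tprop = 100 ms)
Time until first ACK returns = Ttrans + RTT = 1 + 200 = 201 ms
Need W * Ttrans >= Ttrans + RTT  ->  W >= (Ttrans + RTT) / Ttrans
(Ttrans + RTT) / Ttrans = 201 / 1 = 201
W_min = ceil(201) = 201

201


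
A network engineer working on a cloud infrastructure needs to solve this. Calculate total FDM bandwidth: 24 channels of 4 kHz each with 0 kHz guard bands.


Given: 24 channels, 4 kHz each, guard = 0 kHz
Channel bandwidth = 24 * 4 = 96 kHz
Guard bands = 23 gaps * 0 kHz = 0 kHz
Total = 96 + 0 = 96 kHz

96


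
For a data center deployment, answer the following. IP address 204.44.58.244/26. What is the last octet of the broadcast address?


Given: IP = 204.44.58.244, prefix = /26
Host bits = 32 - 26 = 6
Network last octet = 244 AND mask = 192
Host part size = 2^6 - 1 = 63
Broadcast last octet = 192 OR 63 = 255

255


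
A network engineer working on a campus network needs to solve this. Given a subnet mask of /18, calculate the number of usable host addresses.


Given: subnet mask /18
Host bits = 32 - 18 = 14
Total addresses = 2^14 = 16384
Usable hosts = 16384 - 2 (network + broadcast) = 16382

16382


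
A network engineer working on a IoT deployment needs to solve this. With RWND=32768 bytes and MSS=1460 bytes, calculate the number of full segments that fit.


Given: RWND = 32768 bytes, MSS = 1460 bytes
Full segments = floor(RWND / MSS)
Full segments = floor(32768 / 1460)
Full segments = floor(22.4438) = 22

22


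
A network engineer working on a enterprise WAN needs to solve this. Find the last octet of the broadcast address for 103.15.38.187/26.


Given: IP = 103.15.38.187, prefix = /26
Host bits = 32 - 26 = 6
Network last octet = 187 AND mask = 128
Host part size = 2^6 - 1 = 63
Broadcast last octet = 128 OR 63 = 191

191


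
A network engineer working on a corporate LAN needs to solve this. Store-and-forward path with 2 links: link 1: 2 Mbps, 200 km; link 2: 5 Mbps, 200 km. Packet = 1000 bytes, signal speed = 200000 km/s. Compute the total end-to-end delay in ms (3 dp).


Packet = 1000 bytes = 8000 bits. Store-and-forward: sum (t_trans + t_prop) per link.
Link 1: t_trans = 8000/(2*10^6) s = 4.0000 ms; t_prop = 200/200000 s = 1.0000 ms; subtotal = 5.0000 ms
Link 2: t_trans = 8000/(5*10^6) s = 1.6000 ms; t_prop = 200/200000 s = 1.0000 ms; subtotal = 2.6000 ms
End-to-end = 5.0000 + 2.6000 = 7.6000 ms -> 7.600 ms (3 dp)

7.600


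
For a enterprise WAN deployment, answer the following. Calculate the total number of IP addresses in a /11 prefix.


Given: CIDR prefix /11
Host bits = 32 - 11 = 21
Total addresses = 2^21 = 2097152

2097152


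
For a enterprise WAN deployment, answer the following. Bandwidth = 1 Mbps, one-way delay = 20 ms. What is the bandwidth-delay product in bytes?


Given: bandwidth = 1 Mbps, delay = 20 ms
BDP in bits = 1 * 10^6 * 20 / 1000
BDP in bits = 20000
BDP in bytes = 20000 / 8 = 2500

2500


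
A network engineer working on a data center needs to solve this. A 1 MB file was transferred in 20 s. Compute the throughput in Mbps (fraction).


Given: file = 1 MB, time = 20 s
File in Mb = 1 * 8 = 8 Mb
Throughput = 8 / 20 Mbps
Throughput = 2/5 Mbps

2/5


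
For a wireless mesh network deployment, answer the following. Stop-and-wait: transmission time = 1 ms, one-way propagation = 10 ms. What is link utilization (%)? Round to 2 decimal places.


Given: Ttrans = 1 ms, Tprop = 10 ms
RTT = 2 * Tprop = 2 * 10 = 20 ms
U = Ttrans / (Ttrans + RTT)
U = 1 / (1 + 20)
U = 1 / 21 = 0.047619
U% = 4.76%

4.76


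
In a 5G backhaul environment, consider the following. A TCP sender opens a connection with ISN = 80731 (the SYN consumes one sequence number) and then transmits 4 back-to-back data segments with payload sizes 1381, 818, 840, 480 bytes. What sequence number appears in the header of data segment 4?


The SYN occupies sequence number ISN = 80731, so the first data byte is ISN + 1 = 80732.
SEQ of data segment i = (ISN + 1) + sum of payload sizes of segments 1..i-1.
Segment 1: SEQ = 80732, payload = 1381 bytes
Segment 2: SEQ = 82113, payload = 818 bytes
Segment 3: SEQ = 82931, payload = 840 bytes
Segment 4: SEQ = 83771, payload = 480 bytes
SEQ of segment 4 = 80732 + 1381 + 818 + 840 = 83771

83771


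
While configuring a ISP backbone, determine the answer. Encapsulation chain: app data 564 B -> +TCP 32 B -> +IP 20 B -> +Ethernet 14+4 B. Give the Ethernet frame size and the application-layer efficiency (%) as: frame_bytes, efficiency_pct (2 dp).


TCP segment = 564 + 32 = 596 B
IP packet = 596 + 20 = 616 B
Ethernet frame = 616 + 14 + 4 = 634 B
Efficiency = app / frame = 564 / 634 = 0.889590 = 88.9590% -> 88.96% (2 dp)

634, 88.96


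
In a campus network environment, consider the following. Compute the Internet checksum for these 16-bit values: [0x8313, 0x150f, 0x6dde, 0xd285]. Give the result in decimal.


Given words: [0x8313, 0x150f, 0x6dde, 0xd285]
Step 1: Sum all words
Raw sum = 33555 + 5391 + 28126 + 53893 = 120965
Step 2: Fold carry: (55429 + 1) = 55430
One's complement = ~55430 & 0xFFFF = 10105

10105


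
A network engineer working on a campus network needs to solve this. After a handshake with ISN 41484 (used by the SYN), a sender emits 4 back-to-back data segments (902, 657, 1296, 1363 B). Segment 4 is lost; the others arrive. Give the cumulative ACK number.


SYN uses sequence number 41484; first data byte = ISN + 1 = 41485.
Segment 1: SEQ = 41485, len = 902 B, covers [41485, 42386]
Segment 2: SEQ = 42387, len = 657 B, covers [42387, 43043]
Segment 3: SEQ = 43044, len = 1296 B, covers [43044, 44339]
Segment 4: SEQ = 44340, len = 1363 B, covers [44340, 45702] [LOST]
In-order data received: bytes [41485, 44339] (segments 1..3).
Segment 4 missing -> gap begins at byte 44340.
Cumulative ACK = next expected in-order byte = 41485 + 902 + 657 + 1296 = 44340

44340


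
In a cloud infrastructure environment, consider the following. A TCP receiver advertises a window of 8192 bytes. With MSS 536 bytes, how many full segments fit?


Given: RWND = 8192 bytes, MSS = 536 bytes
Full segments = floor(RWND / MSS)
Full segments = floor(8192 / 536)
Full segments = floor(15.2836) = 15

15


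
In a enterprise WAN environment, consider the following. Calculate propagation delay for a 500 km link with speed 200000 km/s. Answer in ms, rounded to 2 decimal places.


Given: distance = 500 km, speed = 200000 km/s
Delay = distance / speed = 500 / 200000 seconds
Delay in ms = 500 * 1000 / 200000
Delay = 2.5000 ms
Rounded to 2 dp = 2.50 ms

2.50


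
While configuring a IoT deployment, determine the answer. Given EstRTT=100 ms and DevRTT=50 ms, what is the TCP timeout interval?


Given: EstRTT = 100 ms, DevRTT = 50 ms
Timeout = EstRTT + 4 * DevRTT
4 * DevRTT = 4 * 50 = 200
Timeout = 100 + 200 = 300 ms

300


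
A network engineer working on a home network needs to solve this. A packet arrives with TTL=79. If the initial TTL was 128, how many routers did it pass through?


Given: initial TTL = 128, received TTL = 79
Hops = initial TTL - received TTL
Hops = 128 - 79 = 49

49


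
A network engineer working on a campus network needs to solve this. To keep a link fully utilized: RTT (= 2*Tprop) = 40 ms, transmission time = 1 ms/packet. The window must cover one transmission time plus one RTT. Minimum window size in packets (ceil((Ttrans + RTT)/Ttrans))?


Given: Ttrans = 1 ms, RTT = 40 ms (= 2 * Tprop, Tprop = 20 ms)
Time until first ACK returns = Ttrans + RTT = 1 + 40 = 41 ms
Need W * Ttrans >= Ttrans + RTT  ->  W >= (Ttrans + RTT) / Ttrans
(Ttrans + RTT) / Ttrans = 41 / 1 = 41
W_min = ceil(41) = 41

41


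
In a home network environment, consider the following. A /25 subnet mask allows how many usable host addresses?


Given: subnet mask /25
Host bits = 32 - 25 = 7
Total addresses = 2^7 = 128
Usable hosts = 128 - 2 (network + broadcast) = 126

126


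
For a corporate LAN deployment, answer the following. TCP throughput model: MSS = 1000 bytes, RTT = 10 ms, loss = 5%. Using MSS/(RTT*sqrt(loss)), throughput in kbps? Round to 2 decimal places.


Given: MSS = 1000 bytes, RTT = 10 ms, loss = 5%
RTT in seconds = 10 / 1000 = 0.01
Loss rate = 5% = 0.05
sqrt(loss) = sqrt(0.05) = 0.223606797750
Throughput (bytes/s) = 1000 / (0.01 * 0.223606797750) = 447213.5955
Throughput (kbps) = 447213.5955 * 8 / 1000 = 3577.708764 -> 3577.71 kbps (2 dp)

3577.71


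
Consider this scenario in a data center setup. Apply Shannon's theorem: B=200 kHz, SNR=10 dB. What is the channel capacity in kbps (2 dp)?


Given: B = 200 kHz, SNR = 10 dB
SNR linear = 10^(10/10) = 10
1 + SNR = 11
log2(11) = 3.4594316186
C = 200 * 1000 * 3.4594316186 = 691886.3237 bps
C = 691.886324 kbps -> 691.89 kbps (2 dp)

691.89


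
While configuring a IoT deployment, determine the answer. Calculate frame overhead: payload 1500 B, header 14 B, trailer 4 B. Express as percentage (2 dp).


Given: payload = 1500 B, header = 14 B, trailer = 4 B
Overhead bytes = header + trailer = 14 + 4 = 18
Total frame = payload + overhead = 1500 + 18 = 1518
Overhead % = 18 / 1518 * 100 = 1.1858% -> 1.19% (2 dp)

1.19


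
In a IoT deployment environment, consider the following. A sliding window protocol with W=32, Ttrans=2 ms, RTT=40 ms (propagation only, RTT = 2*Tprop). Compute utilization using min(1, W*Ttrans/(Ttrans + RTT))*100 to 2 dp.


Given: W = 32, Ttrans = 2 ms, RTT = 40 ms (= 2 * Tprop, Tprop = 20 ms)
Cycle time = Ttrans + RTT = 2 + 40 = 42 ms (first packet sent until its ACK returns)
W * Ttrans = 32 * 2 = 64 ms of sending per cycle
W * Ttrans / (Ttrans + RTT) = 64 / 42 = 1.523810
U = min(1, 1.523810) = 1.000000
U% = 100.00%

100.00


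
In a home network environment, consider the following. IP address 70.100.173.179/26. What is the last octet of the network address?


Given: IP = 70.100.173.179, prefix = /26
Subnet mask = 255.255.255.192
Last octet of IP: 179
Last octet of mask: 192
Network last octet = 179 AND 192 = 128

128


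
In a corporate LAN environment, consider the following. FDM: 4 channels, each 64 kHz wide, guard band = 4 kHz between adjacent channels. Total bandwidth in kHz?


Given: 4 channels, 64 kHz each, guard = 4 kHz
Channel bandwidth = 4 * 64 = 256 kHz
Guard bands = 3 gaps * 4 kHz = 12 kHz
Total = 256 + 12 = 268 kHz

268


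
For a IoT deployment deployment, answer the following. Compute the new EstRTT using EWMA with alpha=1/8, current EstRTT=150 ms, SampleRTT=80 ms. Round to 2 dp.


Given: EstRTT = 150 ms, SampleRTT = 80 ms, alpha = 1/8
New EstRTT = (1 - alpha) * EstRTT + alpha * SampleRTT
(7/8) * 150 = 131.25
(1/8) * 80 = 10
New EstRTT = 131.25 + 10 = 141.25 ms -> 141.25 ms (2 dp)

141.25


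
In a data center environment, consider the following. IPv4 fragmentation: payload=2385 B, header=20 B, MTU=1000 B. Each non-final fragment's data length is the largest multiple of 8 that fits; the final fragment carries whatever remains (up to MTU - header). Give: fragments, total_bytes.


Max data per non-final fragment = floor((MTU - header)/8)*8 = floor((1000 - 20)/8)*8 = floor(980/8)*8 = 976 B
Final fragment needs no 8-byte alignment: it can carry up to MTU - header = 980 B
Non-final fragments needed = ceil((payload - 980) / 976) = ceil(1405/976) = ceil(1.4395) = 2
Number of fragments = 2 + 1 = 3
Fragment sizes (data): 2 * 976 B + 433 B (last, 433 <= 980 OK)
Total bytes sent = payload + n_frags * header = 2385 + 3*20 = 2385 + 60 = 2445 B

3, 2445


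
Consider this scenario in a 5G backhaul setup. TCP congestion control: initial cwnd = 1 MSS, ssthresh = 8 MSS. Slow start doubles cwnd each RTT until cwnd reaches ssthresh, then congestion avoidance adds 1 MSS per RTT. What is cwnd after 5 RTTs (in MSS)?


RTT 0: cwnd = 1 MSS (initial)
RTT 1: cwnd = 2 MSS (slow start, doubled)
RTT 2: cwnd = 4 MSS (slow start, doubled)
RTT 3: cwnd = 8 MSS (slow start, doubled)
RTT 4: cwnd = 9 MSS (congestion avoidance, +1)
RTT 5: cwnd = 10 MSS (congestion avoidance, +1)

10


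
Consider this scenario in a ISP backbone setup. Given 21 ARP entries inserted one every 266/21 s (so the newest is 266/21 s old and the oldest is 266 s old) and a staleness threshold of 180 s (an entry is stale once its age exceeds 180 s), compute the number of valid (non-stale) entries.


Ages are k * 266/21 s for k = 1..21 (spacing = 12.6667 s).
Entry k is valid iff k * 266/21 <= 180 iff k <= 21 * 180 / 266 = 14.2105
n_valid = floor(14.2105) = 14
(n_stale = 21 - 14 = 7)

14


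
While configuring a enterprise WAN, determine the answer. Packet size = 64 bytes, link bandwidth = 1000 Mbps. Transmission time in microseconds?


Given: packet = 64 bytes, bandwidth = 1000 Mbps
Packet in bits = 64 * 8 = 512 bits
Bandwidth = 1000 * 10^6 = 1000000000 bps
Time = 512 / 1000000000 seconds
Time in us = 512 * 10^6 / 1000000000 = 0.512

0.512


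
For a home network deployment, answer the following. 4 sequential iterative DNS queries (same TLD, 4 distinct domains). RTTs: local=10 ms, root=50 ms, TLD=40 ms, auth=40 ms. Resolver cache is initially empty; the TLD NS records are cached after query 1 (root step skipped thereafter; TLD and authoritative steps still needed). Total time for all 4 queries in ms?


Lookup 1 (cold cache): local + root + TLD + auth = 10 + 50 + 40 + 40 = 140 ms
Lookups 2..4 (TLD NS cached -> skip root; new domain -> still ask TLD and auth): local + TLD + auth = 10 + 40 + 40 = 90 ms each
Remaining 3 lookups: 3 * 90 = 270 ms
Total = 140 + 270 = 410 ms

410
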